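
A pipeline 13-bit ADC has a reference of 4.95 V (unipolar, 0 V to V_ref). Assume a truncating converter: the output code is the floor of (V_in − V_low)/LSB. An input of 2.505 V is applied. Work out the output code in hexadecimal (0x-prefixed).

LSB = 4.95 V / 8192 = 0.604 mV.
Input sits at 4145.648 steps above V_low.
⌊·⌋(4145.648) = 4145.
In hexadecimal (0x-prefixed): 0x1031.

code 0x1031 (decimal 4145)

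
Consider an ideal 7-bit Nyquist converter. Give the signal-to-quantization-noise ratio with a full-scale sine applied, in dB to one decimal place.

SNR ≈ 6.02·N + 1.76 dB = 6.02·7 + 1.76 = 43.90 dB.

43.9 dB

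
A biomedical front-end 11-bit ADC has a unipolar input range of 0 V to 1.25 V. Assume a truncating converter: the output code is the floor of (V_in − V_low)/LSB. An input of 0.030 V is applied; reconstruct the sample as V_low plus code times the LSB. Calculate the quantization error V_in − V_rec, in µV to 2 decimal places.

LSB = 1.25/2^11 = 0.610 mV.
(V_in − V_low)/LSB = (0.030 − 0)/0.000610352 = 49.1520 → code 49 (floor).
V_rec = 0 + 49·0.000610352 = 0.029907227 V.
Error = 0.030 − 0.029907227 = 9.27734e-05 V = 92.77 µV.

92.77 µV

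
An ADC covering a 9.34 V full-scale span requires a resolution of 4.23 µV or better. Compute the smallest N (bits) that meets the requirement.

Number of steps required ≥ 9.34 V / 4.23 µV = 2208037.83.
Need 2^N ≥ 2208037.83; 2^21 = 2097152, 2^22 = 4194304.
Minimum N = 22.

22 bits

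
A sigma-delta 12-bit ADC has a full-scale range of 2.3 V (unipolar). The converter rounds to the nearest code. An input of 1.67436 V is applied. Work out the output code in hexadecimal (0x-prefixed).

Full-scale span = 2.3 V; LSB = 2.3/2^12 = 0.562 mV.
Input sits at 2981.817 steps above V_low.
Round → code 2982.
In hexadecimal (0x-prefixed): 0xBA6.

code 0xBA6 (decimal 2982)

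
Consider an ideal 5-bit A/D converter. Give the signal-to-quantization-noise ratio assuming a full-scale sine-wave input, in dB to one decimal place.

SNR ≈ 6.02·N + 1.76 dB = 6.02·5 + 1.76 = 31.86 dB.

31.9 dB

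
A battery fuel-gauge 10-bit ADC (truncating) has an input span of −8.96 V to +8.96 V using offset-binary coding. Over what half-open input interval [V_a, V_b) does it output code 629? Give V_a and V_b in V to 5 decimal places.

[2.04750 V, 2.06500 V)

LSB = 17.92/2^10 = 17.500 mV.
V_a = V_low + 629·LSB = 2.0475 V; V_b = V_low + 630·LSB = 2.065 V.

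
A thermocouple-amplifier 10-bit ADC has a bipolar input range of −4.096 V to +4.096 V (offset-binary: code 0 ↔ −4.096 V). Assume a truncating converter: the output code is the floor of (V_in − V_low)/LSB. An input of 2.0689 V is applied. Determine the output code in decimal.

LSB = 8.192 V / 1024 = 8.000 mV.
(V_in − V_low)/LSB = (2.0689 − (−4.096)) / 0.008 = 770.612.
So the output code is 770.

code 770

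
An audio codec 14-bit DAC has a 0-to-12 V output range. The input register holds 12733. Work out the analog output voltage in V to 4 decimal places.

9.3259 V

LSB = 12 V / 2^14 = 0.732 mV.
V_out = 0 + 12733 × 0.000732422 V = 9.32593 V.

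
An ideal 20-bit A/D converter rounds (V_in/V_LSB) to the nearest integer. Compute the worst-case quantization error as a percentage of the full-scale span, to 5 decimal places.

0.00005 %

Rounding → worst-case error = ½ LSB = V_FS/2^21, so 100/2097152 = 4.76837e-05 % of full scale.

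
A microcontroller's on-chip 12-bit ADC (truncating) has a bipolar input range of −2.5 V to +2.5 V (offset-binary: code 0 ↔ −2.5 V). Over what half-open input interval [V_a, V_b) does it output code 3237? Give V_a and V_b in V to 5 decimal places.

[1.45142 V, 1.45264 V)

LSB = 5/2^12 = 1.221 mV.
V_a = V_low + 3237·LSB = 1.45142 V; V_b = V_low + 3238·LSB = 1.45264 V.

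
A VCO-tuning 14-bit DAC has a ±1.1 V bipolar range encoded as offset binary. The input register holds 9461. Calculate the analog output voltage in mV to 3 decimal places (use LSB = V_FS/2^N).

LSB = 2.2 V / 2^14 = 134.28 µV.
V_out = (−1.1) + 9461 × 0.000134277 V = 0.170398 V.
= 170.398 mV.

170.398 mV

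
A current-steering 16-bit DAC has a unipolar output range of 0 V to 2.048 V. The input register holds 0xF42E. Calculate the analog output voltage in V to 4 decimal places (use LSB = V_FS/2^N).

LSB = 2.048 V / 2^16 = 31.25 µV.
Code 0xF42E = 62510 decimal.
V_out = 0 + 62510 × 3.125e-05 V = 1.95344 V.

1.9534 V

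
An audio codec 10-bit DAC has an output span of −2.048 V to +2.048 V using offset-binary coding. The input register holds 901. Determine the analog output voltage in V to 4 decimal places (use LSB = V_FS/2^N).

LSB = 4.096 V / 2^10 = 4.000 mV.
V_out = (−2.048) + 901 × 0.004 V = 1.556 V.

1.5560 V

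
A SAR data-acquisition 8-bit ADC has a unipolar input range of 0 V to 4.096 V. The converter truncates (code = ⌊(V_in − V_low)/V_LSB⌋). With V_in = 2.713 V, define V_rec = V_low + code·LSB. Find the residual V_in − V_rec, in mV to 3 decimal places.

LSB = 4.096/2^8 = 16.000 mV.
(2.713 − 0)/0.016 = 169.5625; ⌊·⌋ gives code 169.
Code 169 maps back to 0 + 169×0.016 V = 2.704 V.
V_in − V_rec = 0.009 V = 9.000 mV.

9.000 mV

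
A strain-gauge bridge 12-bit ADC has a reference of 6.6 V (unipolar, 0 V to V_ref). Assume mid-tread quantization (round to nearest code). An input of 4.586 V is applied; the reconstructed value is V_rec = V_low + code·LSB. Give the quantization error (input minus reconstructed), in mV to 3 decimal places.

0.160 mV

LSB = 6.6/2^12 = 1.611 mV.
(V_in − V_low)/LSB = (4.586 − 0)/0.00161133 = 2846.0994 → code 2846 (round).
Reconstructed: 4.5858398 V.
Difference: 0.000160156 V → 0.160 mV.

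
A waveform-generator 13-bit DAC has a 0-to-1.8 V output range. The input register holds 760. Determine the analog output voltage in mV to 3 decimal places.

LSB = 1.8 V / 2^13 = 219.73 µV.
V_out = 0 + 760 × 0.000219727 V = 0.166992 V.
= 166.992 mV.

166.992 mV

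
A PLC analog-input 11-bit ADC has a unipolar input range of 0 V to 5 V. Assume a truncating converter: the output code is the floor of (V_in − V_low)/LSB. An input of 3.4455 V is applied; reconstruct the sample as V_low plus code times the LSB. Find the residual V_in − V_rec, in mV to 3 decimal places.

0.676 mV

One LSB is 5 V / 2048 = 2.441 mV.
Scaled input = 1411.2768 LSBs, so code = 1411.
Reconstructed: 3.4448242 V.
Difference: 0.000675781 V → 0.676 mV.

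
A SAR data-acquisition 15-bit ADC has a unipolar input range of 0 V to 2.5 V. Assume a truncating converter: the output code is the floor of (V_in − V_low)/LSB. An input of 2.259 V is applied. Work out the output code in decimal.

code 29609

LSB = 2.5 V / 32768 = 76.29 µV.
(V_in − V_low)/LSB = (2.259 − 0) / 7.62939e-05 = 29609.165.
⌊·⌋(29609.165) = 29609.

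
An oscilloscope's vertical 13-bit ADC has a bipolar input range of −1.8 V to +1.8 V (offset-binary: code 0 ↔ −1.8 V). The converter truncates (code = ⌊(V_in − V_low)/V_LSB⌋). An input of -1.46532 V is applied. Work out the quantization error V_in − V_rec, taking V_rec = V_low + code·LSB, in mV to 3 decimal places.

One LSB is 3.6 V / 8192 = 439.45 µV.
(-1.46532 − (−1.8))/0.000439453 = 761.5829; ⌊·⌋ gives code 761.
V_rec = (−1.8) + 761·0.000439453 = -1.4655762 V.
Difference: 0.000256172 V → 0.256 mV.

0.256 mV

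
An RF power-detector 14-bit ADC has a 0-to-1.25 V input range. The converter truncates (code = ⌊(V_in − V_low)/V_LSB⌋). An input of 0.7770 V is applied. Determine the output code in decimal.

code 10184

Full-scale span = 1.25 V; LSB = 1.25/2^14 = 76.29 µV.
(0.7770 − 0) / 7.62939e-05 = 10184.294 LSBs.
So the output code is 10184.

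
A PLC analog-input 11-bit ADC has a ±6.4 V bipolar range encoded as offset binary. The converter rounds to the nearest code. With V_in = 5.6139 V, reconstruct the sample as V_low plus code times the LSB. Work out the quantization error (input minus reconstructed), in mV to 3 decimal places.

One LSB is 12.8 V / 2048 = 6.250 mV.
(5.6139 − (−6.4))/0.00625 = 1922.2240; round gives code 1922.
Reconstructed: 5.6125 V.
V_in − V_rec = 0.0014 V = 1.400 mV.

1.400 mV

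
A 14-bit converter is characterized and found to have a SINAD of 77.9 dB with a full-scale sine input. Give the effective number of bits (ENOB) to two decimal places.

12.65 bits

ENOB = (SINAD − 1.76) / 6.02 = (77.9 − 1.76)/6.02 = 12.648.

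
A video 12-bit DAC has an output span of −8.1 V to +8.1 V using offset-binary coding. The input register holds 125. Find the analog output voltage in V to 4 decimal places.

-7.6056 V

LSB = 16.2 V / 2^12 = 3.955 mV.
V_out = (−8.1) + 125 × 0.00395508 V = -7.60562 V.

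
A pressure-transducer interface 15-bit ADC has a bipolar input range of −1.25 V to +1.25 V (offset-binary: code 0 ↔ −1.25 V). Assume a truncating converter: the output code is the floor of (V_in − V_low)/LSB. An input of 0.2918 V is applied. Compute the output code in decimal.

With 32768 levels over 2.5 V, one step is 76.29 µV.
Input sits at 20208.681 steps above V_low.
⌊·⌋(20208.681) = 20208.

code 20208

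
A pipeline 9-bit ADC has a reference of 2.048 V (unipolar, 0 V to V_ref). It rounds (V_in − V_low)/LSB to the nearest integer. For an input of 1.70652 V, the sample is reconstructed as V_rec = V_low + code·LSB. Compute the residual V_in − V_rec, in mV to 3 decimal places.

-1.480 mV

LSB = 2.048/2^9 = 4.000 mV.
(V_in − V_low)/LSB = (1.70652 − 0)/0.004 = 426.6300 → code 427 (round).
V_rec = 0 + 427·0.004 = 1.708 V.
Difference: -0.00148 V → -1.480 mV.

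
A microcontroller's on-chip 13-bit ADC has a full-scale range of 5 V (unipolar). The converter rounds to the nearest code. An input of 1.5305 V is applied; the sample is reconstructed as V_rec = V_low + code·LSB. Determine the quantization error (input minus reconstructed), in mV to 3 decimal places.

-0.262 mV

Step size: 5 V ÷ 2^13 = 0.610 mV.
(V_in − V_low)/LSB = (1.5305 − 0)/0.000610352 = 2507.5712 → code 2508 (round).
V_rec = 0 + 2508·0.000610352 = 1.5307617 V.
V_in − V_rec = -0.000261719 V = -0.262 mV.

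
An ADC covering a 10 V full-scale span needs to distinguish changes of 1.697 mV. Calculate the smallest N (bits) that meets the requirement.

Number of steps required ≥ 10 V / 1.697 mV = 5892.75.
Need 2^N ≥ 5892.75; 2^12 = 4096, 2^13 = 8192.
Minimum N = 13.

13 bits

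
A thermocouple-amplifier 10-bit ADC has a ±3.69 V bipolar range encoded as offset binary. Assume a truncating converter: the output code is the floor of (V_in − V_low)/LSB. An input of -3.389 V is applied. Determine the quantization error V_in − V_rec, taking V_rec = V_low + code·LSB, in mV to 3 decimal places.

5.512 mV

Step size: 7.38 V ÷ 2^10 = 7.207 mV.
Scaled input = 41.7648 LSBs, so code = 41.
Code 41 maps back to (−3.69) + 41×0.00720703 V = -3.3945117 V.
Difference: 0.00551172 V → 5.512 mV.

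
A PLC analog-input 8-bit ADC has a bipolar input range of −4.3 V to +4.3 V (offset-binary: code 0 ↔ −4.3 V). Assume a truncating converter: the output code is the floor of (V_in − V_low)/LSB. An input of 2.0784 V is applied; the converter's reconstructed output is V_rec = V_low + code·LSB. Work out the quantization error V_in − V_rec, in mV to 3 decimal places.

29.181 mV

One LSB is 8.6 V / 256 = 33.594 mV.
(V_in − V_low)/LSB = (2.0784 − (−4.3))/0.0335937 = 189.8687 → code 189 (floor).
Reconstructed: 2.0492188 V.
V_in − V_rec = 0.0291812 V = 29.181 mV.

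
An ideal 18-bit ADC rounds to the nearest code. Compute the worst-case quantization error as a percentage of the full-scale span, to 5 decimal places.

Rounding → worst-case error = ½ LSB = V_FS/2^19, so 100/524288 = 0.000190735 % of full scale.

0.00019 %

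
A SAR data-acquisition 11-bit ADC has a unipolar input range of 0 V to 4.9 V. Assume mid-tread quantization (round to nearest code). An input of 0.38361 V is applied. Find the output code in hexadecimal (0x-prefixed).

code 0xA0 (decimal 160)

Full-scale span = 4.9 V; LSB = 4.9/2^11 = 2.393 mV.
Input sits at 160.333 steps above V_low.
So the output code is 160.
In hexadecimal (0x-prefixed): 0xA0.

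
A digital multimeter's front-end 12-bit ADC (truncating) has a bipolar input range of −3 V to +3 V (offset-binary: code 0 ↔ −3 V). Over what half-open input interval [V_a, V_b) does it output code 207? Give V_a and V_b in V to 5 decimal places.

[-2.69678 V, -2.69531 V)

LSB = 6/2^12 = 1.465 mV.
V_a = V_low + 207·LSB = -2.69678 V; V_b = V_low + 208·LSB = -2.69531 V.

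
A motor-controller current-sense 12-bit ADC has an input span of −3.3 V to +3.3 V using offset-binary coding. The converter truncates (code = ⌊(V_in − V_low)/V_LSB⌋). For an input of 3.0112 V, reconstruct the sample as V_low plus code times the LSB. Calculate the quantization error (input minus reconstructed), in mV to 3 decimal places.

1.239 mV

Step size: 6.6 V ÷ 2^12 = 1.611 mV.
(3.0112 − (−3.3))/0.00161133 = 3916.7690; ⌊·⌋ gives code 3916.
Reconstructed: 3.0099609 V.
V_in − V_rec = 0.00123906 V = 1.239 mV.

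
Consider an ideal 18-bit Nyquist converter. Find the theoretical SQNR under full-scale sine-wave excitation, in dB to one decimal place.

110.1 dB

SNR ≈ 6.02·N + 1.76 dB = 6.02·18 + 1.76 = 110.12 dB.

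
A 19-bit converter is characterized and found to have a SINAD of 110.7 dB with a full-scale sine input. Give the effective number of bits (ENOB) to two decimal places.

ENOB = (SINAD − 1.76) / 6.02 = (110.7 − 1.76)/6.02 = 18.096.

18.10 bits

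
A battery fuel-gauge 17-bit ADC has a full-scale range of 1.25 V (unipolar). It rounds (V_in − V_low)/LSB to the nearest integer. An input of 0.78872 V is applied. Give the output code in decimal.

With 131072 levels over 1.25 V, one step is 9.54 µV.
Input sits at 82703.286 steps above V_low.
So the output code is 82703.

code 82703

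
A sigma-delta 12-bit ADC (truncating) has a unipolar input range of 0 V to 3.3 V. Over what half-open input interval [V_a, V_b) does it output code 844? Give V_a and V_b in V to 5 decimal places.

LSB = 3.3/2^12 = 0.806 mV.
V_a = V_low + 844·LSB = 0.67998 V; V_b = V_low + 845·LSB = 0.680786 V.

[0.67998 V, 0.68079 V)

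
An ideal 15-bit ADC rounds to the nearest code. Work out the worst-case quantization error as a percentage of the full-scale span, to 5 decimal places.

Rounding → worst-case error = ½ LSB = V_FS/2^16, so 100/65536 = 0.00152588 % of full scale.

0.00153 %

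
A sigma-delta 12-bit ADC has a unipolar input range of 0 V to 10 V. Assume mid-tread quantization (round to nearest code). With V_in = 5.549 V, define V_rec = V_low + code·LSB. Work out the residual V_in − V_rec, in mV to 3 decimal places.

-0.316 mV

Step size: 10 V ÷ 2^12 = 2.441 mV.
(5.549 − 0)/0.00244141 = 2272.8704; round gives code 2273.
Reconstructed: 5.5493164 V.
V_in − V_rec = -0.000316406 V = -0.316 mV.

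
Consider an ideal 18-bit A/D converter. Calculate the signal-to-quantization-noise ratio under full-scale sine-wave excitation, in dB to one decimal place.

110.1 dB

SNR ≈ 6.02·N + 1.76 dB = 6.02·18 + 1.76 = 110.12 dB.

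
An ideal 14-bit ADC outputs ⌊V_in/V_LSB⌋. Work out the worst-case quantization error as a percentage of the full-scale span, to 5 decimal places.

0.00610 %

Truncating → worst-case error = 1 LSB = V_FS/2^14, so 100/16384 = 0.00610352 % of full scale.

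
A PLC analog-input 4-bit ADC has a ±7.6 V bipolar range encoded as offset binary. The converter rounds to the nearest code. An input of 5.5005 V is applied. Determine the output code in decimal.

code 14

Full-scale span = 15.2 V; LSB = 15.2/2^4 = 0.9500 V.
(5.5005 − (−7.6)) / 0.95 = 13.790 LSBs.
Round → code 14.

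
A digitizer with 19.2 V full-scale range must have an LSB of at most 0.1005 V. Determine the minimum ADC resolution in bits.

8 bits

Number of steps required ≥ 19.2 V / 0.1005 V = 191.04.
Need 2^N ≥ 191.04; 2^7 = 128, 2^8 = 256.
Minimum N = 8.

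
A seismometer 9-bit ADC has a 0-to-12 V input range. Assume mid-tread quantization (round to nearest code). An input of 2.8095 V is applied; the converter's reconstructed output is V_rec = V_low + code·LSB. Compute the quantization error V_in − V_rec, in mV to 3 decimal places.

Step size: 12 V ÷ 2^9 = 23.438 mV.
(V_in − V_low)/LSB = (2.8095 − 0)/0.0234375 = 119.8720 → code 120 (round).
V_rec = 0 + 120·0.0234375 = 2.8125 V.
V_in − V_rec = -0.003 V = -3.000 mV.

-3.000 mV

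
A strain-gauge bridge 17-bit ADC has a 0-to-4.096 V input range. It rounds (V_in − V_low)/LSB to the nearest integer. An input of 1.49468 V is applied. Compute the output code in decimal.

code 47830

LSB = 4.096 V / 131072 = 31.25 µV.
(V_in − V_low)/LSB = (1.49468 − 0) / 3.125e-05 = 47829.760.
round(47829.760) = 47830.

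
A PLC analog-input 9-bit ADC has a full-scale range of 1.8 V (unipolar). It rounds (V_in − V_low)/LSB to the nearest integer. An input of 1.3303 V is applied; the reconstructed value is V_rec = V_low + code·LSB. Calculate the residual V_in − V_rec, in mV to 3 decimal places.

1.394 mV

One LSB is 1.8 V / 512 = 3.516 mV.
(1.3303 − 0)/0.00351563 = 378.3964; round gives code 378.
Reconstructed: 1.3289062 V.
Error = 1.3303 − 1.3289062 = 0.00139375 V = 1.394 mV.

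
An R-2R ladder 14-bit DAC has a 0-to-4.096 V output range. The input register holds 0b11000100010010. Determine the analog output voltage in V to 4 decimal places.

3.1405 V

LSB = 4.096 V / 2^14 = 250.00 µV.
Code 0b11000100010010 = 12562 decimal.
V_out = 0 + 12562 × 0.00025 V = 3.1405 V.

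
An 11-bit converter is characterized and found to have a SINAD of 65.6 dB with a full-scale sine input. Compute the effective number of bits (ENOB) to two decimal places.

ENOB = (SINAD − 1.76) / 6.02 = (65.6 − 1.76)/6.02 = 10.605.

10.60 bits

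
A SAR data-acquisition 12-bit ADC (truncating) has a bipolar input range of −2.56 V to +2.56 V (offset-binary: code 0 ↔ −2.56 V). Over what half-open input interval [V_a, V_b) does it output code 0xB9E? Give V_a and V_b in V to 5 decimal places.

[1.15750 V, 1.15875 V)

LSB = 5.12/2^12 = 1.250 mV.
Code 0xB9E = 2974 decimal.
V_a = V_low + 2974·LSB = 1.1575 V; V_b = V_low + 2975·LSB = 1.15875 V.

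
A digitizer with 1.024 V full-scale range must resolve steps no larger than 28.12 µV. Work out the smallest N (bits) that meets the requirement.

Number of steps required ≥ 1.024 V / 28.12 µV = 36415.36.
Need 2^N ≥ 36415.36; 2^15 = 32768, 2^16 = 65536.
Minimum N = 16.

16 bits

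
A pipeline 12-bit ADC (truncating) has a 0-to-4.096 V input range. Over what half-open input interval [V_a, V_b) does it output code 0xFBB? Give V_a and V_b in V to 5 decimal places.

[4.02700 V, 4.02800 V)

LSB = 4.096/2^12 = 1.000 mV.
Code 0xFBB = 4027 decimal.
V_a = V_low + 4027·LSB = 4.027 V; V_b = V_low + 4028·LSB = 4.028 V.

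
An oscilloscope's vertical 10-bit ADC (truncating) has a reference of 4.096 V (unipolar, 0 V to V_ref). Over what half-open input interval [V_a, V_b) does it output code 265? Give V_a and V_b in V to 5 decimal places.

[1.06000 V, 1.06400 V)

LSB = 4.096/2^10 = 4.000 mV.
V_a = V_low + 265·LSB = 1.06 V; V_b = V_low + 266·LSB = 1.064 V.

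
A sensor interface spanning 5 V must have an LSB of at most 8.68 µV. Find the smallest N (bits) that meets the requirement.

Number of steps required ≥ 5 V / 8.68 µV = 576036.87.
Need 2^N ≥ 576036.87; 2^19 = 524288, 2^20 = 1048576.
Minimum N = 20.

20 bits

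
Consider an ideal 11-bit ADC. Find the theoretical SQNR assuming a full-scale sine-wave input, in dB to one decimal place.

SNR ≈ 6.02·N + 1.76 dB = 6.02·11 + 1.76 = 67.98 dB.

68.0 dB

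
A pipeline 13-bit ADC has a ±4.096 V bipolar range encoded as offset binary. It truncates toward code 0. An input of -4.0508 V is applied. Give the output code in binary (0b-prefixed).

Full-scale span = 8.192 V; LSB = 8.192/2^13 = 1.000 mV.
(V_in − V_low)/LSB = (-4.0508 − (−4.096)) / 0.001 = 45.200.
⌊·⌋(45.200) = 45.
In binary (0b-prefixed): 0b101101.

code 0b101101 (decimal 45)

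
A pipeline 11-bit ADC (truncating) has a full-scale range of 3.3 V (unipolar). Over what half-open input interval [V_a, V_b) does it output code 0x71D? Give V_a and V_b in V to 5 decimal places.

LSB = 3.3/2^11 = 1.611 mV.
Code 0x71D = 1821 decimal.
V_a = V_low + 1821·LSB = 2.93423 V; V_b = V_low + 1822·LSB = 2.93584 V.

[2.93423 V, 2.93584 V)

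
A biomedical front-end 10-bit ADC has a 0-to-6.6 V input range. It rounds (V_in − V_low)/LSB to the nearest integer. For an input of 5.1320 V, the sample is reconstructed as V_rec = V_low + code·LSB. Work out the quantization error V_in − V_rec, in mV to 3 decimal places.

LSB = 6.6/2^10 = 6.445 mV.
(5.1320 − 0)/0.00644531 = 796.2376; round gives code 796.
Reconstructed: 5.1304688 V.
V_in − V_rec = 0.00153125 V = 1.531 mV.

1.531 mV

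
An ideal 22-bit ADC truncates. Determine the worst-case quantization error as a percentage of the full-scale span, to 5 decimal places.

0.00002 %

Truncating → worst-case error = 1 LSB = V_FS/2^22, so 100/4194304 = 2.38419e-05 % of full scale.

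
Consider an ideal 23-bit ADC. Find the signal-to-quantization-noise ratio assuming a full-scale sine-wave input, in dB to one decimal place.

SNR ≈ 6.02·N + 1.76 dB = 6.02·23 + 1.76 = 140.22 dB.

140.2 dB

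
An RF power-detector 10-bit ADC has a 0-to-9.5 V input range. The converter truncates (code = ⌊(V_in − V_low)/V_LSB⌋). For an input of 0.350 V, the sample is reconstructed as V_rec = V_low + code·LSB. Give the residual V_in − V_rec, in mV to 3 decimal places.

6.738 mV

Step size: 9.5 V ÷ 2^10 = 9.277 mV.
(0.350 − 0)/0.00927734 = 37.7263; ⌊·⌋ gives code 37.
Reconstructed: 0.34326172 V.
V_in − V_rec = 0.00673828 V = 6.738 mV.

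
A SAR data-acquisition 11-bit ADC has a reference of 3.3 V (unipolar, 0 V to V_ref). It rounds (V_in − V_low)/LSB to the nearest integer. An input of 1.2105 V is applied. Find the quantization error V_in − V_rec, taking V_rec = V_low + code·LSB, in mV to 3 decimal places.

0.393 mV

LSB = 3.3/2^11 = 1.611 mV.
(1.2105 − 0)/0.00161133 = 751.2436; round gives code 751.
Code 751 maps back to 0 + 751×0.00161133 V = 1.2101074 V.
Error = 1.2105 − 1.2101074 = 0.000392578 V = 0.393 mV.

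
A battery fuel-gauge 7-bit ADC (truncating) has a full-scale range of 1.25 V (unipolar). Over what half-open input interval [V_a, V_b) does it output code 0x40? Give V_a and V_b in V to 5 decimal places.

LSB = 1.25/2^7 = 9.766 mV.
Code 0x40 = 64 decimal.
V_a = V_low + 64·LSB = 0.625 V; V_b = V_low + 65·LSB = 0.634766 V.

[0.62500 V, 0.63477 V)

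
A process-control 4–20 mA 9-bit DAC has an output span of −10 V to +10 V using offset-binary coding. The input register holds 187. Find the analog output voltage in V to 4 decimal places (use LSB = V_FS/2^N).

-2.6953 V

LSB = 20 V / 2^9 = 39.062 mV.
V_out = (−10) + 187 × 0.0390625 V = -2.69531 V.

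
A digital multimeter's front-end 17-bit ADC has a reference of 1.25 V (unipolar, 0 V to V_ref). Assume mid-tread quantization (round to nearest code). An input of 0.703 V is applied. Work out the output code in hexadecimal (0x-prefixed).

code 0x11FF3 (decimal 73715)

With 131072 levels over 1.25 V, one step is 9.54 µV.
Input sits at 73714.893 steps above V_low.
So the output code is 73715.
In hexadecimal (0x-prefixed): 0x11FF3.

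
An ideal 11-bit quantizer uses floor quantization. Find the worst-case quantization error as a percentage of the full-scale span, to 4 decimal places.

0.0488 %

Truncating → worst-case error = 1 LSB = V_FS/2^11, so 100/2048 = 0.0488281 % of full scale.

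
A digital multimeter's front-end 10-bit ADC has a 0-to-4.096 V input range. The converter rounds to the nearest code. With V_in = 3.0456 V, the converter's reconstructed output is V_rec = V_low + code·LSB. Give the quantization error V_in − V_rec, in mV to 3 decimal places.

One LSB is 4.096 V / 1024 = 4.000 mV.
(V_in − V_low)/LSB = (3.0456 − 0)/0.004 = 761.4000 → code 761 (round).
Reconstructed: 3.044 V.
Difference: 0.0016 V → 1.600 mV.

1.600 mV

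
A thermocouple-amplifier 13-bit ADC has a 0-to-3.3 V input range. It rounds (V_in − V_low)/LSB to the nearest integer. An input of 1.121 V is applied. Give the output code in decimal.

With 8192 levels over 3.3 V, one step is 402.83 µV.
Input sits at 2782.798 steps above V_low.
Round → code 2783.

code 2783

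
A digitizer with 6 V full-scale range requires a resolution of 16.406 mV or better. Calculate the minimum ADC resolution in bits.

Number of steps required ≥ 6 V / 16.406 mV = 365.72.
Need 2^N ≥ 365.72; 2^8 = 256, 2^9 = 512.
Minimum N = 9.

9 bits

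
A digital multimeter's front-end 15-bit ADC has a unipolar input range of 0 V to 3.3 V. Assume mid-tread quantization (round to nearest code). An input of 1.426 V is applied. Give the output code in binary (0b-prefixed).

Full-scale span = 3.3 V; LSB = 3.3/2^15 = 100.71 µV.
(1.426 − 0) / 0.000100708 = 14159.748 LSBs.
Round → code 14160.
In binary (0b-prefixed): 0b11011101010000.

code 0b11011101010000 (decimal 14160)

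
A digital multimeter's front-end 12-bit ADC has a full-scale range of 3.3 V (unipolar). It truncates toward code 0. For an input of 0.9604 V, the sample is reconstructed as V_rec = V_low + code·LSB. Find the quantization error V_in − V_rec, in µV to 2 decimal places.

48.44 µV

Step size: 3.3 V ÷ 2^12 = 0.806 mV.
(0.9604 − 0)/0.000805664 = 1192.0601; ⌊·⌋ gives code 1192.
Reconstructed: 0.96035156 V.
Error = 0.9604 − 0.96035156 = 4.84375e-05 V = 48.44 µV.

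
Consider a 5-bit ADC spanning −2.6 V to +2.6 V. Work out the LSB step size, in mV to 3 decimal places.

Full-scale span = 5.2 V.
LSB = 5.2 / 2^5 = 5.2 / 32 = 0.1625 V = 162.500 mV.

162.500 mV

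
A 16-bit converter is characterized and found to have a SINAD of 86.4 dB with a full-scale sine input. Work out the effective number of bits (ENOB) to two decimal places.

14.06 bits

ENOB = (SINAD − 1.76) / 6.02 = (86.4 − 1.76)/6.02 = 14.060.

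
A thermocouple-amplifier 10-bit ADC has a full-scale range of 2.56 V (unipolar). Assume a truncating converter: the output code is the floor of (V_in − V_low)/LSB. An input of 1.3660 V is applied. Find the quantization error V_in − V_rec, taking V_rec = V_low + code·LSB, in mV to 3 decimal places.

LSB = 2.56/2^10 = 2.500 mV.
(1.3660 − 0)/0.0025 = 546.4000; ⌊·⌋ gives code 546.
Reconstructed: 1.365 V.
Difference: 0.001 V → 1.000 mV.

1.000 mV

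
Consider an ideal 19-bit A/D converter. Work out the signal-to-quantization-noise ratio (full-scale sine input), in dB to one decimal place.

116.1 dB

SNR ≈ 6.02·N + 1.76 dB = 6.02·19 + 1.76 = 116.14 dB.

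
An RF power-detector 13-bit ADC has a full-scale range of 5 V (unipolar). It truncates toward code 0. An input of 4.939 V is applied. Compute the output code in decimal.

Full-scale span = 5 V; LSB = 5/2^13 = 0.610 mV.
(4.939 − 0) / 0.000610352 = 8092.058 LSBs.
⌊·⌋(8092.058) = 8092.

code 8092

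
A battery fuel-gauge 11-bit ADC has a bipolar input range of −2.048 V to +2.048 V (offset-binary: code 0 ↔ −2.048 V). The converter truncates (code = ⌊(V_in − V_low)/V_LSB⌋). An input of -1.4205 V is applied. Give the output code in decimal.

LSB = 4.096 V / 2048 = 2.000 mV.
Input sits at 313.750 steps above V_low.
Floor → code 313.

code 313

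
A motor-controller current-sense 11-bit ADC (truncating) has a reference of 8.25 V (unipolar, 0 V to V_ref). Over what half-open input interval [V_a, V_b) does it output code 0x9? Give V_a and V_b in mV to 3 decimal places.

[36.255 mV, 40.283 mV)

LSB = 8.25/2^11 = 4.028 mV.
Code 0x9 = 9 decimal.
V_a = V_low + 9·LSB = 0.0362549 V; V_b = V_low + 10·LSB = 0.0402832 V.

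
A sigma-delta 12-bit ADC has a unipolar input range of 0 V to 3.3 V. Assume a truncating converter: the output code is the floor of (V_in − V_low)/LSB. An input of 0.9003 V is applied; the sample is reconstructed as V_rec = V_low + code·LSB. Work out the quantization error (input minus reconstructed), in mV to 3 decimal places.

LSB = 3.3/2^12 = 0.806 mV.
Scaled input = 1117.4633 LSBs, so code = 1117.
Reconstructed: 0.89992676 V.
V_in − V_rec = 0.000373242 V = 0.373 mV.

0.373 mV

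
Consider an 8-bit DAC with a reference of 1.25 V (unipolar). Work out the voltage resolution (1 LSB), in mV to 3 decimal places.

Full-scale span = 1.25 V.
LSB = 1.25 / 2^8 = 1.25 / 256 = 0.00488281 V = 4.883 mV.

4.883 mV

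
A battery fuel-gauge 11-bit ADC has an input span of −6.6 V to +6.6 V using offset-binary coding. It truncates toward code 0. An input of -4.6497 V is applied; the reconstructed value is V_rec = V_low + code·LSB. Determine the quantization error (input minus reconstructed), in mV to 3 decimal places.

3.816 mV

One LSB is 13.2 V / 2048 = 6.445 mV.
(V_in − V_low)/LSB = (-4.6497 − (−6.6))/0.00644531 = 302.5920 → code 302 (floor).
Code 302 maps back to (−6.6) + 302×0.00644531 V = -4.6535156 V.
Error = -4.6497 − (−4.6535156) = 0.00381563 V = 3.816 mV.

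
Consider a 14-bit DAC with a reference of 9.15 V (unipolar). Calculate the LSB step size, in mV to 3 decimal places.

0.558 mV

Full-scale span = 9.15 V.
LSB = 9.15 / 2^14 = 9.15 / 16384 = 0.000558472 V = 0.558 mV.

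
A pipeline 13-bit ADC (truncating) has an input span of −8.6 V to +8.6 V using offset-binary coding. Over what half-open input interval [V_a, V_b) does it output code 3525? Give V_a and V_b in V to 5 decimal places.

LSB = 17.2/2^13 = 2.100 mV.
V_a = V_low + 3525·LSB = -1.19888 V; V_b = V_low + 3526·LSB = -1.19678 V.

[-1.19888 V, -1.19678 V)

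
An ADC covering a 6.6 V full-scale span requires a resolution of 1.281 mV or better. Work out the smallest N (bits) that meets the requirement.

13 bits

Number of steps required ≥ 6.6 V / 1.281 mV = 5152.22.
Need 2^N ≥ 5152.22; 2^12 = 4096, 2^13 = 8192.
Minimum N = 13.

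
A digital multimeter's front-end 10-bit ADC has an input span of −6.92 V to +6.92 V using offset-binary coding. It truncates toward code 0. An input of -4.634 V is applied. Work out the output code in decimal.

code 169

With 1024 levels over 13.84 V, one step is 13.516 mV.
(-4.634 − (−6.92)) / 0.0135156 = 169.138 LSBs.
Floor → code 169.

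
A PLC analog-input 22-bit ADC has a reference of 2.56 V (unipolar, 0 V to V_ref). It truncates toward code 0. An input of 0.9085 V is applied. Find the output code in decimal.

code 1488486

Full-scale span = 2.56 V; LSB = 2.56/2^22 = 0.61 µV.
(V_in − V_low)/LSB = (0.9085 − 0) / 6.10352e-07 = 1488486.400.
⌊·⌋(1488486.400) = 1488486.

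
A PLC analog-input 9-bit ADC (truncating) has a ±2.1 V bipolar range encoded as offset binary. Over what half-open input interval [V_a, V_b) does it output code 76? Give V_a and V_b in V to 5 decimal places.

[-1.47656 V, -1.46836 V)

LSB = 4.2/2^9 = 8.203 mV.
V_a = V_low + 76·LSB = -1.47656 V; V_b = V_low + 77·LSB = -1.46836 V.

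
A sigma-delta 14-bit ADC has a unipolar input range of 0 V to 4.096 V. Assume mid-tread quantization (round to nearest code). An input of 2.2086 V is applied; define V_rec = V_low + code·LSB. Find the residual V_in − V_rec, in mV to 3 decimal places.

One LSB is 4.096 V / 16384 = 250.00 µV.
(2.2086 − 0)/0.00025 = 8834.4000; round gives code 8834.
V_rec = 0 + 8834·0.00025 = 2.2085 V.
Error = 2.2086 − 2.2085 = 0.0001 V = 0.100 mV.

0.100 mV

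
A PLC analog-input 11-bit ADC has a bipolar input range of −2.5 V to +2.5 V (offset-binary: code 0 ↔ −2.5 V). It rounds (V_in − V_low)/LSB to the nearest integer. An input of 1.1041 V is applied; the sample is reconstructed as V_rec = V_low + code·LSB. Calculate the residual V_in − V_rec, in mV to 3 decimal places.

LSB = 5/2^11 = 2.441 mV.
Scaled input = 1476.2394 LSBs, so code = 1476.
Code 1476 maps back to (−2.5) + 1476×0.00244141 V = 1.1035156 V.
V_in − V_rec = 0.000584375 V = 0.584 mV.

0.584 mV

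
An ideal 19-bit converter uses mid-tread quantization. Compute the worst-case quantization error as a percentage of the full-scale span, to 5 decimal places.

0.00010 %

Rounding → worst-case error = ½ LSB = V_FS/2^20, so 100/1048576 = 9.53674e-05 % of full scale.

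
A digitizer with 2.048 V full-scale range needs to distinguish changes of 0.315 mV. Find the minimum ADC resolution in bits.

Number of steps required ≥ 2.048 V / 0.315 mV = 6501.59.
Need 2^N ≥ 6501.59; 2^12 = 4096, 2^13 = 8192.
Minimum N = 13.

13 bits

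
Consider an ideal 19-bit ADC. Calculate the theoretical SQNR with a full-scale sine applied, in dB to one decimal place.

SNR ≈ 6.02·N + 1.76 dB = 6.02·19 + 1.76 = 116.14 dB.

116.1 dB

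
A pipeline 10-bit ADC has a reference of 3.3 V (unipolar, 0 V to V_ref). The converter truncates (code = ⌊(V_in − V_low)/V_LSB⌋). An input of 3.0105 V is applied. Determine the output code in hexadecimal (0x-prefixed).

With 1024 levels over 3.3 V, one step is 3.223 mV.
(3.0105 − 0) / 0.00322266 = 934.167 LSBs.
So the output code is 934.
In hexadecimal (0x-prefixed): 0x3A6.

code 0x3A6 (decimal 934)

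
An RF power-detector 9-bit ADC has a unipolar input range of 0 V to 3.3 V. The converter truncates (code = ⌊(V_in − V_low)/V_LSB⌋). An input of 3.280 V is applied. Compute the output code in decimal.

code 508

LSB = 3.3 V / 512 = 6.445 mV.
(V_in − V_low)/LSB = (3.280 − 0) / 0.00644531 = 508.897.
So the output code is 508.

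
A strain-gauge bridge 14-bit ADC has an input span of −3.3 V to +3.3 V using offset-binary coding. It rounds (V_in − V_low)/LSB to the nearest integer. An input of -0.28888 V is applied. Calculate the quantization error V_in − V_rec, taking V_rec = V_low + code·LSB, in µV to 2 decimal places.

-49.43 µV

One LSB is 6.6 V / 16384 = 402.83 µV.
(-0.28888 − (−3.3))/0.000402832 = 7474.8773; round gives code 7475.
V_rec = (−3.3) + 7475·0.000402832 = -0.28883057 V.
V_in − V_rec = -4.94336e-05 V = -49.43 µV.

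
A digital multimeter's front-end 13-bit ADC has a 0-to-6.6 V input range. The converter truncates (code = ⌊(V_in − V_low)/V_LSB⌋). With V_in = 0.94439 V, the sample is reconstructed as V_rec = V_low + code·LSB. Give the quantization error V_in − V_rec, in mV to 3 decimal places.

LSB = 6.6/2^13 = 0.806 mV.
Scaled input = 1172.1883 LSBs, so code = 1172.
Reconstructed: 0.94423828 V.
V_in − V_rec = 0.000151719 V = 0.152 mV.

0.152 mV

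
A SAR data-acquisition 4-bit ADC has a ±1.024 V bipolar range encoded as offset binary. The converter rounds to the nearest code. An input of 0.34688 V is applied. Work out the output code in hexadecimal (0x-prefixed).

With 16 levels over 2.048 V, one step is 128.000 mV.
Input sits at 10.710 steps above V_low.
round(10.710) = 11.
In hexadecimal (0x-prefixed): 0xB.

code 0xB (decimal 11)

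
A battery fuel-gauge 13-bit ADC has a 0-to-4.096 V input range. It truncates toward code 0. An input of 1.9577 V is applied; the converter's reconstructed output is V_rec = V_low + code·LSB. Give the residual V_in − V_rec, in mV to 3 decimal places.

Step size: 4.096 V ÷ 2^13 = 0.500 mV.
Scaled input = 3915.4000 LSBs, so code = 3915.
Code 3915 maps back to 0 + 3915×0.0005 V = 1.9575 V.
V_in − V_rec = 0.0002 V = 0.200 mV.

0.200 mV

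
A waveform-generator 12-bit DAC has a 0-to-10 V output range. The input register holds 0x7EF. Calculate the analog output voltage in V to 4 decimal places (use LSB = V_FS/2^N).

4.9585 V

LSB = 10 V / 2^12 = 2.441 mV.
Code 0x7EF = 2031 decimal.
V_out = 0 + 2031 × 0.00244141 V = 4.9585 V.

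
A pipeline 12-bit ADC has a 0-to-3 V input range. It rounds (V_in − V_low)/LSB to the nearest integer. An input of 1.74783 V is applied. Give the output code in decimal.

code 2386

With 4096 levels over 3 V, one step is 0.732 mV.
Input sits at 2386.371 steps above V_low.
Round → code 2386.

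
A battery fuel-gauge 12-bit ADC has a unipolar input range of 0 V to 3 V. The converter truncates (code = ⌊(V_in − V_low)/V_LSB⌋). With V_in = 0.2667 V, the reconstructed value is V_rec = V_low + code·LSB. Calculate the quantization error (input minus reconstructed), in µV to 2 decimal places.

One LSB is 3 V / 4096 = 0.732 mV.
(V_in − V_low)/LSB = (0.2667 − 0)/0.000732422 = 364.1344 → code 364 (floor).
V_rec = 0 + 364·0.000732422 = 0.26660156 V.
V_in − V_rec = 9.84375e-05 V = 98.44 µV.

98.44 µV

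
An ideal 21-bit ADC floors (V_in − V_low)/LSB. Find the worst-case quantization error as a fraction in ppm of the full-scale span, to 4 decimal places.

0.4768 ppm

Truncating → worst-case error = 1 LSB = V_FS/2^21, so 1e+06/2097152 = 0.476837 ppm of full scale.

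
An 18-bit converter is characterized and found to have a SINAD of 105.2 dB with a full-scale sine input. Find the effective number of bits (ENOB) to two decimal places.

ENOB = (SINAD − 1.76) / 6.02 = (105.2 − 1.76)/6.02 = 17.183.

17.18 bits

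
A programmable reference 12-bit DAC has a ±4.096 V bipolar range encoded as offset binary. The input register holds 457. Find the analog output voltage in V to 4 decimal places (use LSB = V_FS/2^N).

-3.1820 V

LSB = 8.192 V / 2^12 = 2.000 mV.
V_out = (−4.096) + 457 × 0.002 V = -3.182 V.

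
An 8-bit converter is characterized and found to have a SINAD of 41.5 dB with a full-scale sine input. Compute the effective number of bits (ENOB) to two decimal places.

6.60 bits

ENOB = (SINAD − 1.76) / 6.02 = (41.5 − 1.76)/6.02 = 6.601.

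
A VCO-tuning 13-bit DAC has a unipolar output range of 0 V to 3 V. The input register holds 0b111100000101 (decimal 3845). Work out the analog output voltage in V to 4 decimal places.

LSB = 3 V / 2^13 = 366.21 µV.
Code 0b111100000101 = 3845 decimal.
V_out = 0 + 3845 × 0.000366211 V = 1.40808 V.

1.4081 V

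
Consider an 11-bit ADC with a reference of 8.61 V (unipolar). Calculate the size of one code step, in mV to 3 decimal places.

Full-scale span = 8.61 V.
LSB = 8.61 / 2^11 = 8.61 / 2048 = 0.0042041 V = 4.204 mV.

4.204 mV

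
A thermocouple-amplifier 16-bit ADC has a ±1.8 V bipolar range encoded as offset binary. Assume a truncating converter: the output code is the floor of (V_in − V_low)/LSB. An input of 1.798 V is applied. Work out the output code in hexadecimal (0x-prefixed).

code 0xFFDB (decimal 65499)

Full-scale span = 3.6 V; LSB = 3.6/2^16 = 54.93 µV.
Input sits at 65499.591 steps above V_low.
So the output code is 65499.
In hexadecimal (0x-prefixed): 0xFFDB.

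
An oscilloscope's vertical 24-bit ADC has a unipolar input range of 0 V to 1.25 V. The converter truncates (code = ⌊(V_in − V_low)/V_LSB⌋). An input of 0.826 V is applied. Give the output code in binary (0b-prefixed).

code 0b101010010010101000110000 (decimal 11086384)

With 16777216 levels over 1.25 V, one step is 0.07 µV.
(0.826 − 0) / 7.45058e-08 = 11086384.333 LSBs.
Floor → code 11086384.
In binary (0b-prefixed): 0b101010010010101000110000.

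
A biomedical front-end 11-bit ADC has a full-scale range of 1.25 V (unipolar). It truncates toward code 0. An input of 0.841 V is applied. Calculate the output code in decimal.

code 1377

With 2048 levels over 1.25 V, one step is 0.610 mV.
(V_in − V_low)/LSB = (0.841 − 0) / 0.000610352 = 1377.894.
So the output code is 1377.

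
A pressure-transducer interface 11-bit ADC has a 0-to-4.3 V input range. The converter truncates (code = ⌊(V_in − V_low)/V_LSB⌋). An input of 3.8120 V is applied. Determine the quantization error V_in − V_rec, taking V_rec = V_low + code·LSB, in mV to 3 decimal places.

One LSB is 4.3 V / 2048 = 2.100 mV.
(V_in − V_low)/LSB = (3.8120 − 0)/0.00209961 = 1815.5758 → code 1815 (floor).
V_rec = 0 + 1815·0.00209961 = 3.810791 V.
Error = 3.8120 − 3.810791 = 0.00120898 V = 1.209 mV.

1.209 mV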